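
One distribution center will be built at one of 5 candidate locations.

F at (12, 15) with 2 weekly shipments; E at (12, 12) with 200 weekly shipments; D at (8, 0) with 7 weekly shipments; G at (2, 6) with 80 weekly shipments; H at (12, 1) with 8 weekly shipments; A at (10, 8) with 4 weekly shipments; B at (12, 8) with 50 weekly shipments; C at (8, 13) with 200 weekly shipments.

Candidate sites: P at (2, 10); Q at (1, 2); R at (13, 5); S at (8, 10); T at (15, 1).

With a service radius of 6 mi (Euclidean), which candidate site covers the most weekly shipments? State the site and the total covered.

Coverage radius r = 6 mi; a point is covered iff (Δx)²+(Δy)² ≤ 6² = 36.
  P (2, 10): covers {G} → 80
  Q (1, 2): covers {G} → 80
  R (13, 5): covers {H, A, B} → 62
  S (8, 10): covers {E, A, B, C} → 454
  T (15, 1): covers {H} → 8
Maximum coverage at S: 454 weekly shipments.

S, covering 454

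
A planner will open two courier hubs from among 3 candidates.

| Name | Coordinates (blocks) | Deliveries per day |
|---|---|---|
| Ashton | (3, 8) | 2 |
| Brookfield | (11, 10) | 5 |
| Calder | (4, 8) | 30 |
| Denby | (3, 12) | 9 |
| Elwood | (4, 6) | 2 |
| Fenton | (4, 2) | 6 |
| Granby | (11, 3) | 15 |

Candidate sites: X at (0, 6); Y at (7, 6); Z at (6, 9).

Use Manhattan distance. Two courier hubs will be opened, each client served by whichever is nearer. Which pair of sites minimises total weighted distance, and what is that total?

Evaluate every pair (each demand assigned to the nearer of the two):
  {Y, Z}: total = 335
  {X, Z}: total = 403
  {X, Y}: total = 434
Best pair: {Y, Z} with total 335.

{Y, Z}, total 335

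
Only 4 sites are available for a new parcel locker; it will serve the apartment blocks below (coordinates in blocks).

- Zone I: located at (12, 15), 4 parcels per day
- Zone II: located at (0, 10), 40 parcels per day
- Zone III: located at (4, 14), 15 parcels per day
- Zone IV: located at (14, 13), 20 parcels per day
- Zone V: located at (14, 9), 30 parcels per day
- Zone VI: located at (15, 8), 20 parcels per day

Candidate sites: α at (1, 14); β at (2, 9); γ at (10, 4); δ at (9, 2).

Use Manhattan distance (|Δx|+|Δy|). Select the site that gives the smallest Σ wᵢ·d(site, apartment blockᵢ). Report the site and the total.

Total weighted distance at each candidate:
  α (1, 14): total = 1513
  β (2, 9): total = 1249
  γ (10, 4): total = 1642
  δ (9, 2): total = 1919
Minimum is at β with total 1249 blocks.

β, total 1249 blocks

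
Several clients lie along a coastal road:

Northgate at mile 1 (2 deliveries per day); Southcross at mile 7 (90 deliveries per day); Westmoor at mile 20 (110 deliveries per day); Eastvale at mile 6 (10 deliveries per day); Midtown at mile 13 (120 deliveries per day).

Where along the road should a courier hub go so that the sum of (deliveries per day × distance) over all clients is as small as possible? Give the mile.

For a sum of weighted absolute distances on a line, the optimum is the weighted median (not the mean). Total weight W = 332; half-weight = 166.
Sort by position and accumulate weight:
  mile 1 (Northgate, w=2) → cum 2
  mile 6 (Eastvale, w=10) → cum 12
  mile 7 (Southcross, w=90) → cum 102
  mile 13 (Midtown, w=120) → cum 222  ≥ 166 → median here
  mile 20 (Westmoor, w=110) → cum 332
Optimal location: mile 13.

x = 13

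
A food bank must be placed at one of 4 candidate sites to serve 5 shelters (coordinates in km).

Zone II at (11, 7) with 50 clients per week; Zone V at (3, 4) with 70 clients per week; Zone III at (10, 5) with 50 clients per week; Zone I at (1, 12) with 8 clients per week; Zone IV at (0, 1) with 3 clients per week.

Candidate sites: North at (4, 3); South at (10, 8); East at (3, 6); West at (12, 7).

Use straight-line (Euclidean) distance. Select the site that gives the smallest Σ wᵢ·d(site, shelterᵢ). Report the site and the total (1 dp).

South, total 900.5 km

Total weighted distance at each candidate:
  North (4, 3): total = 907.6
  South (10, 8): total = 900.5
  East (3, 6): total = 964.8
  West (12, 7): total = 992.4
Minimum is at South with total 900.5 km.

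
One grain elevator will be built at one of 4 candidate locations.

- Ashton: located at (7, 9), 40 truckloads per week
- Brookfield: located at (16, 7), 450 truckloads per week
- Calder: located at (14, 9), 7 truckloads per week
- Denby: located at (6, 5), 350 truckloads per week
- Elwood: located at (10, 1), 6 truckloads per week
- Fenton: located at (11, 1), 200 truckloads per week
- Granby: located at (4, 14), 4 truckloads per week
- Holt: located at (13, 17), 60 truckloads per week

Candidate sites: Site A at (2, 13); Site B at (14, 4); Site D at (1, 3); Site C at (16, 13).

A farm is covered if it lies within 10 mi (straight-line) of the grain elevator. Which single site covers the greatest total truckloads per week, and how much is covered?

Site B, covering 1053

Coverage radius r = 10 mi; a point is covered iff (Δx)²+(Δy)² ≤ 10² = 100.
  Site A (2, 13): covers {Ashton, Denby, Granby} → 394
  Site B (14, 4): covers {Ashton, Brookfield, Calder, Denby, Elwood, Fenton} → 1053
  Site D (1, 3): covers {Ashton, Denby, Elwood} → 396
  Site C (16, 13): covers {Ashton, Brookfield, Calder, Holt} → 557
Maximum coverage at Site B: 1053 truckloads per week.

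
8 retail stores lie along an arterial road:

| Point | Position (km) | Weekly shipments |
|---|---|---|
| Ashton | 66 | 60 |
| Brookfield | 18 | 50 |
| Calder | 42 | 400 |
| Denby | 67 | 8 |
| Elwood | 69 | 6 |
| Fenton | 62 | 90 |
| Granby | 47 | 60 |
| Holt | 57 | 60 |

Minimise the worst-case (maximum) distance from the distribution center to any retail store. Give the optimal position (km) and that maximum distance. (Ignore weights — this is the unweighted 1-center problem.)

The 1-center on a line is the midpoint of the two extreme points: leftmost at 18, rightmost at 69.
Optimal location = (18 + 69)/2 = 43.5; maximum distance = (69 − 18)/2 = 25.5.

location 43.5, max distance 25.5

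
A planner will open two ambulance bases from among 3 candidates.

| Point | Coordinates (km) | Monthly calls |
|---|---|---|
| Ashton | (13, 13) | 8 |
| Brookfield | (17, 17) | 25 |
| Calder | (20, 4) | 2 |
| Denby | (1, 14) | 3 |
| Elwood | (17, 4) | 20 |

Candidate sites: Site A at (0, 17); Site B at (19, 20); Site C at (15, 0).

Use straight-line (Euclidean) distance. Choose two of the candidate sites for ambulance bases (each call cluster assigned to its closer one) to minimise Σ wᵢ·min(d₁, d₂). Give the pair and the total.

{Site B, Site C}, total 323.1

Evaluate every pair (each demand assigned to the nearer of the two):
  {Site B, Site C}: total = 323.1
  {Site A, Site B}: total = 527.9
  {Site A, Site C}: total = 642.0
Best pair: {Site B, Site C} with total 323.1.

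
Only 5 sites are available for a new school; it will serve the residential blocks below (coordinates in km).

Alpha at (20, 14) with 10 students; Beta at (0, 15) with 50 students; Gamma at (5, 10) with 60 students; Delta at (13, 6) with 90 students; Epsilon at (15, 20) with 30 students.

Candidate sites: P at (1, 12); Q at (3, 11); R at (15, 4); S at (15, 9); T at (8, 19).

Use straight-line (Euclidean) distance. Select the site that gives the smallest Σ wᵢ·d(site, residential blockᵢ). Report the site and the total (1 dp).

Q, total 2013.0 km

Total weighted distance at each candidate:
  P (1, 12): total = 2308.7
  Q (3, 11): total = 2013.0
  R (15, 4): total = 2476.1
  S (15, 9): total = 2136.0
  T (8, 19): total = 2612.1
Minimum is at Q with total 2013.0 km.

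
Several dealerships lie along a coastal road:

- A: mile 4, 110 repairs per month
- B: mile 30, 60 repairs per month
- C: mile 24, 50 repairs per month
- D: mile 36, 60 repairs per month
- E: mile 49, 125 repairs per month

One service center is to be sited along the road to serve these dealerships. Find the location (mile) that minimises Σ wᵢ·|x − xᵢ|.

For a sum of weighted absolute distances on a line, the optimum is the weighted median (not the mean). Total weight W = 405; half-weight = 202.5.
Sort by position and accumulate weight:
  mile 4 (A, w=110) → cum 110
  mile 24 (C, w=50) → cum 160
  mile 30 (B, w=60) → cum 220  ≥ 202.5 → median here
  mile 36 (D, w=60) → cum 280
  mile 49 (E, w=125) → cum 405
Optimal location: mile 30.

x = 30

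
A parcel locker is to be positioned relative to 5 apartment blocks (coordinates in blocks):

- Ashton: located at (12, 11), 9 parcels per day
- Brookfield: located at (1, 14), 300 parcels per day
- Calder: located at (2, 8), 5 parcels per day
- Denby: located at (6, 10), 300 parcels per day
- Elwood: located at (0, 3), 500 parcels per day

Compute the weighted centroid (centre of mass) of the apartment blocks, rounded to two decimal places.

The minimiser of Σwᵢ‖p−pᵢ‖² is the weighted centroid p* = (Σwᵢpᵢ)/(Σwᵢ).
Σwᵢ = 1114.
Σwᵢxᵢ = 9·12 + 300·1 + 5·2 + 300·6 + 500·0 = 2218.
Σwᵢyᵢ = 9·11 + 300·14 + 5·8 + 300·10 + 500·3 = 8839.
x* = 2218/1114 = 1.99, y* = 8839/1114 = 7.93.

(1.99, 7.93)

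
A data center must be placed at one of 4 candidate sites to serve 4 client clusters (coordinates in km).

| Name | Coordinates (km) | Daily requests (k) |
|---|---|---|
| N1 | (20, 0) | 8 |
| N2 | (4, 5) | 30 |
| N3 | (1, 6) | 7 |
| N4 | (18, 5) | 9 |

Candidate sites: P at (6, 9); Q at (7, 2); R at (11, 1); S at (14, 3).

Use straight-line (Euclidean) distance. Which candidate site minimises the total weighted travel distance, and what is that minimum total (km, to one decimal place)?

Q, total 385.6 km

Total weighted distance at each candidate:
  P (6, 9): total = 422.0
  Q (7, 2): total = 385.6
  R (11, 1): total = 465.1
  S (14, 3): total = 493.2
Minimum is at Q with total 385.6 km.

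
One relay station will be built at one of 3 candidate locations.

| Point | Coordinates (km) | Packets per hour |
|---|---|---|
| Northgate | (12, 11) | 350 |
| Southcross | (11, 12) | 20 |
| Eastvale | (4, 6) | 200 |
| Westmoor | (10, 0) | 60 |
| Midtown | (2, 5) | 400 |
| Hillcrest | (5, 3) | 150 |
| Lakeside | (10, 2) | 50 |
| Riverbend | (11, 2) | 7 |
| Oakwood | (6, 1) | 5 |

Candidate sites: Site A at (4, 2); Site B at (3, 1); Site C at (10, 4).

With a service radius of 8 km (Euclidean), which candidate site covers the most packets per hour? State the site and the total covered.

Coverage radius r = 8 km; a point is covered iff (Δx)²+(Δy)² ≤ 8² = 64.
  Site A (4, 2): covers {Eastvale, Westmoor, Midtown, Hillcrest, Lakeside, Riverbend, Oakwood} → 872
  Site B (3, 1): covers {Eastvale, Westmoor, Midtown, Hillcrest, Lakeside, Oakwood} → 865
  Site C (10, 4): covers {Northgate, Eastvale, Westmoor, Hillcrest, Lakeside, Riverbend, Oakwood} → 822
Maximum coverage at Site A: 872 packets per hour.

Site A, covering 872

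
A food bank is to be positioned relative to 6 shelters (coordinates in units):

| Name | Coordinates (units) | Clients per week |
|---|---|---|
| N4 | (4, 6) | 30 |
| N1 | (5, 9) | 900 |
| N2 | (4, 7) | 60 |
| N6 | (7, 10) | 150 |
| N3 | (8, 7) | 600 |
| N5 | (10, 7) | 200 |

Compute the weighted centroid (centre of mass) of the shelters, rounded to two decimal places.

The minimiser of Σwᵢ‖p−pᵢ‖² is the weighted centroid p* = (Σwᵢpᵢ)/(Σwᵢ).
Σwᵢ = 1940.
Σwᵢxᵢ = 30·4 + 900·5 + 60·4 + 150·7 + 600·8 + 200·10 = 12710.
Σwᵢyᵢ = 30·6 + 900·9 + 60·7 + 150·10 + 600·7 + 200·7 = 15800.
x* = 12710/1940 = 6.55, y* = 15800/1940 = 8.14.

(6.55, 8.14)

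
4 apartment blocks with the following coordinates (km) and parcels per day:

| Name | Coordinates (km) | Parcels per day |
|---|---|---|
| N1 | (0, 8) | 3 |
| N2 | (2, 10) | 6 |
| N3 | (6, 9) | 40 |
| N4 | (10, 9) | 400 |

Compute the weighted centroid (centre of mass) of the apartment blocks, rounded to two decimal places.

The minimiser of Σwᵢ‖p−pᵢ‖² is the weighted centroid p* = (Σwᵢpᵢ)/(Σwᵢ).
Σwᵢ = 449.
Σwᵢxᵢ = 3·0 + 6·2 + 40·6 + 400·10 = 4252.
Σwᵢyᵢ = 3·8 + 6·10 + 40·9 + 400·9 = 4044.
x* = 4252/449 = 9.47, y* = 4044/449 = 9.01.

(9.47, 9.01)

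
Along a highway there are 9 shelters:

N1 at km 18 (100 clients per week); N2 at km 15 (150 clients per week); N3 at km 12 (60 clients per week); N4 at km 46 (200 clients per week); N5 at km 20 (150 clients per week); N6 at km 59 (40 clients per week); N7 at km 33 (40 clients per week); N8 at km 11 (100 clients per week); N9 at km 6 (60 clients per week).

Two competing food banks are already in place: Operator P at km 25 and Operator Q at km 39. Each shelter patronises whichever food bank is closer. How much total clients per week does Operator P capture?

The indifferent point is the midpoint (25+39)/2 = 32; shelters left of it (closer to Operator P at 25) go to Operator P, those right go to Operator Q.
  N9 at 6 (w=60) → Operator P
  N8 at 11 (w=100) → Operator P
  N3 at 12 (w=60) → Operator P
  N2 at 15 (w=150) → Operator P
  N1 at 18 (w=100) → Operator P
  N5 at 20 (w=150) → Operator P
  N7 at 33 (w=40) → Operator Q
  N4 at 46 (w=200) → Operator Q
  N6 at 59 (w=40) → Operator Q
Operator P captures 620; Operator Q captures 280.

620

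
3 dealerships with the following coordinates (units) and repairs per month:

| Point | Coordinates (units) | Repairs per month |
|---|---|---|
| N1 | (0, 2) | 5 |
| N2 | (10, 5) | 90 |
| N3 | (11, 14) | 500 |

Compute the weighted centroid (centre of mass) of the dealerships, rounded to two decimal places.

(10.76, 12.54)

The minimiser of Σwᵢ‖p−pᵢ‖² is the weighted centroid p* = (Σwᵢpᵢ)/(Σwᵢ).
Σwᵢ = 595.
Σwᵢxᵢ = 5·0 + 90·10 + 500·11 = 6400.
Σwᵢyᵢ = 5·2 + 90·5 + 500·14 = 7460.
x* = 6400/595 = 10.76, y* = 7460/595 = 12.54.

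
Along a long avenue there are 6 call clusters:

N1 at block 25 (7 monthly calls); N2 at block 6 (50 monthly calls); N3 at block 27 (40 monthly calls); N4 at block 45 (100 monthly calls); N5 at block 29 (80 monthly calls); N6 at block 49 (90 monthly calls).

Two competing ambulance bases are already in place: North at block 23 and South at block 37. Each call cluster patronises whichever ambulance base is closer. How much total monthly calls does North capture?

177

The indifferent point is the midpoint (23+37)/2 = 30; call clusters left of it (closer to North at 23) go to North, those right go to South.
  N2 at 6 (w=50) → North
  N1 at 25 (w=7) → North
  N3 at 27 (w=40) → North
  N5 at 29 (w=80) → North
  N4 at 45 (w=100) → South
  N6 at 49 (w=90) → South
North captures 177; South captures 190.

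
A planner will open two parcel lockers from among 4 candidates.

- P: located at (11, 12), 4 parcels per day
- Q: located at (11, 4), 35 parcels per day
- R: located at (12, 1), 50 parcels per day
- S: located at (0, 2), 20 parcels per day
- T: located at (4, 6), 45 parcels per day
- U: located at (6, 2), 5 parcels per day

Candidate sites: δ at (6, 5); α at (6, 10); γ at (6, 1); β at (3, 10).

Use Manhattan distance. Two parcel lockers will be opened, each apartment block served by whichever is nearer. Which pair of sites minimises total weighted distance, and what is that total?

{δ, γ}, total 838

Evaluate every pair (each demand assigned to the nearer of the two):
  {δ, γ}: total = 838
  {γ, β}: total = 990
  {α, γ}: total = 1023
  {δ, α}: total = 1068
  {δ, β}: total = 1080
  {α, β}: total = 1648
Best pair: {δ, γ} with total 838.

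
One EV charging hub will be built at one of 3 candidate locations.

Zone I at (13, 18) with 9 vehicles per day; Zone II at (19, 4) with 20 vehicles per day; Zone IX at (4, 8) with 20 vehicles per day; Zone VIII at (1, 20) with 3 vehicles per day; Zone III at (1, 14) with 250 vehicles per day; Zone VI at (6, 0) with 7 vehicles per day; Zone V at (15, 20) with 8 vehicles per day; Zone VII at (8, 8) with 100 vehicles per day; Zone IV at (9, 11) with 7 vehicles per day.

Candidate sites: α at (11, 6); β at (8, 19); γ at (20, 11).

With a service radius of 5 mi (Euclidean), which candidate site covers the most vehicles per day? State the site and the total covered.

α, covering 100

Coverage radius r = 5 mi; a point is covered iff (Δx)²+(Δy)² ≤ 5² = 25.
  α (11, 6): covers {Zone VII} → 100
  β (8, 19): covers {none} → 0
  γ (20, 11): covers {none} → 0
Maximum coverage at α: 100 vehicles per day.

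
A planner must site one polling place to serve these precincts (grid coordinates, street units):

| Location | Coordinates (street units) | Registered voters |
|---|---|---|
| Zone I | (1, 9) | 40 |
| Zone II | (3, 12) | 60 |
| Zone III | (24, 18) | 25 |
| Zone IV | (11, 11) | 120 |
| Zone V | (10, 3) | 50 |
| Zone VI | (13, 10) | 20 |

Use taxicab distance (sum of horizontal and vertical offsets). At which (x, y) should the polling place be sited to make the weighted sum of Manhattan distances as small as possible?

Manhattan distance separates: Σwᵢ(|x−xᵢ|+|y−yᵢ|) = Σwᵢ|x−xᵢ| + Σwᵢ|y−yᵢ|, so x and y are optimised independently as 1-D weighted medians.
Total weight W = 315; half = 157.5.
x-coordinate, sorted with cumulative weight:
  x=1 (Zone I, w=40) cum 40
  x=3 (Zone II, w=60) cum 100
  x=10 (Zone V, w=50) cum 150
  x=11 (Zone IV, w=120) cum 270  ← median
  x=13 (Zone VI, w=20) cum 290
  x=24 (Zone III, w=25) cum 315
⇒ x* = 11
y-coordinate, sorted with cumulative weight:
  y=3 (Zone V, w=50) cum 50
  y=9 (Zone I, w=40) cum 90
  y=10 (Zone VI, w=20) cum 110
  y=11 (Zone IV, w=120) cum 230  ← median
  y=12 (Zone II, w=60) cum 290
  y=18 (Zone III, w=25) cum 315
⇒ y* = 11

(11, 11)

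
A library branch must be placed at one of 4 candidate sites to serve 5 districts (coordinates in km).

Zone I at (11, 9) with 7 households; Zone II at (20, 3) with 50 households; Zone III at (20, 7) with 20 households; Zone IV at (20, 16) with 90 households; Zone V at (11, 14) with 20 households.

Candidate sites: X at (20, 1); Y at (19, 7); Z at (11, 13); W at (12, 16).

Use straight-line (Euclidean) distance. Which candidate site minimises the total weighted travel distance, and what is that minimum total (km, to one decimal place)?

Y, total 1311.5 km

Total weighted distance at each candidate:
  X (20, 1): total = 1970.5
  Y (19, 7): total = 1311.5
  Z (11, 13): total = 1790.8
  W (12, 16): total = 1818.3
Minimum is at Y with total 1311.5 km.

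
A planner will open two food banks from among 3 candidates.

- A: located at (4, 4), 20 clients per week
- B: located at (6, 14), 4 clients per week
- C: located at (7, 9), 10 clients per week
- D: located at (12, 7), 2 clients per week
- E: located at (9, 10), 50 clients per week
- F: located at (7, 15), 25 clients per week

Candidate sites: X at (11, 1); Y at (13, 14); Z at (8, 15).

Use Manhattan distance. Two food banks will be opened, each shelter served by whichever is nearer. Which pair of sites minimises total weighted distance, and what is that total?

{X, Z}, total 621

Evaluate every pair (each demand assigned to the nearer of the two):
  {X, Z}: total = 621
  {Y, Z}: total = 723
  {X, Y}: total = 927
Best pair: {X, Z} with total 621.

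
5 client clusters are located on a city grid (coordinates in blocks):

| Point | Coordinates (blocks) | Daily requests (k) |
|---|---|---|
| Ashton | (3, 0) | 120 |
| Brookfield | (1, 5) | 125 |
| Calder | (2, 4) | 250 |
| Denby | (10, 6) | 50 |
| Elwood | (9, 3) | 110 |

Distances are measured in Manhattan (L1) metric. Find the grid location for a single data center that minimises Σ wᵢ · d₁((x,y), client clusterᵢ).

(2, 4)

Manhattan distance separates: Σwᵢ(|x−xᵢ|+|y−yᵢ|) = Σwᵢ|x−xᵢ| + Σwᵢ|y−yᵢ|, so x and y are optimised independently as 1-D weighted medians.
Total weight W = 655; half = 327.5.
x-coordinate, sorted with cumulative weight:
  x=1 (Brookfield, w=125) cum 125
  x=2 (Calder, w=250) cum 375  ← median
  x=3 (Ashton, w=120) cum 495
  x=9 (Elwood, w=110) cum 605
  x=10 (Denby, w=50) cum 655
⇒ x* = 2
y-coordinate, sorted with cumulative weight:
  y=0 (Ashton, w=120) cum 120
  y=3 (Elwood, w=110) cum 230
  y=4 (Calder, w=250) cum 480  ← median
  y=5 (Brookfield, w=125) cum 605
  y=6 (Denby, w=50) cum 655
⇒ y* = 4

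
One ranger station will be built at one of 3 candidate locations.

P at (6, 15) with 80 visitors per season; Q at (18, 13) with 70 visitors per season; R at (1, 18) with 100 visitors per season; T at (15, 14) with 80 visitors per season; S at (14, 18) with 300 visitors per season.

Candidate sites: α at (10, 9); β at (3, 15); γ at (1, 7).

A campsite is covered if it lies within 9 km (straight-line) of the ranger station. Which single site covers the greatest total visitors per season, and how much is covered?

α, covering 230

Coverage radius r = 9 km; a point is covered iff (Δx)²+(Δy)² ≤ 9² = 81.
  α (10, 9): covers {P, Q, T} → 230
  β (3, 15): covers {P, R} → 180
  γ (1, 7): covers {none} → 0
Maximum coverage at α: 230 visitors per season.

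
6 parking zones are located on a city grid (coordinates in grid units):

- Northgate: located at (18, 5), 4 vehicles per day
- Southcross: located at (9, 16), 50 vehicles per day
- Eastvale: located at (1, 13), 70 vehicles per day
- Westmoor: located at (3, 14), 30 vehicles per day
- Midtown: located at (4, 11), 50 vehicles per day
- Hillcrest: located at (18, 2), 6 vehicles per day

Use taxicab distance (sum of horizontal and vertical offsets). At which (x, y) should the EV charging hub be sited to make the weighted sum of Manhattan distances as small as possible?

Manhattan distance separates: Σwᵢ(|x−xᵢ|+|y−yᵢ|) = Σwᵢ|x−xᵢ| + Σwᵢ|y−yᵢ|, so x and y are optimised independently as 1-D weighted medians.
Total weight W = 210; half = 105.
x-coordinate, sorted with cumulative weight:
  x=1 (Eastvale, w=70) cum 70
  x=3 (Westmoor, w=30) cum 100
  x=4 (Midtown, w=50) cum 150  ← median
  x=9 (Southcross, w=50) cum 200
  x=18 (Northgate, w=4) cum 204
  x=18 (Hillcrest, w=6) cum 210
⇒ x* = 4
y-coordinate, sorted with cumulative weight:
  y=2 (Hillcrest, w=6) cum 6
  y=5 (Northgate, w=4) cum 10
  y=11 (Midtown, w=50) cum 60
  y=13 (Eastvale, w=70) cum 130  ← median
  y=14 (Westmoor, w=30) cum 160
  y=16 (Southcross, w=50) cum 210
⇒ y* = 13

(4, 13)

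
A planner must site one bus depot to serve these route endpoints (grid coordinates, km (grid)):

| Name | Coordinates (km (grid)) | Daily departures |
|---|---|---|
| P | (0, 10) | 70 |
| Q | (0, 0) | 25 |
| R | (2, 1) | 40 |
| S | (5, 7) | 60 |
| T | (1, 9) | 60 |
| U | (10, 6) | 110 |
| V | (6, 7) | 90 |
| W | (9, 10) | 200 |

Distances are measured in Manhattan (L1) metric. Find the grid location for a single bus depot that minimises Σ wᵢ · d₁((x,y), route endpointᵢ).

(6, 9)

Manhattan distance separates: Σwᵢ(|x−xᵢ|+|y−yᵢ|) = Σwᵢ|x−xᵢ| + Σwᵢ|y−yᵢ|, so x and y are optimised independently as 1-D weighted medians.
Total weight W = 655; half = 327.5.
x-coordinate, sorted with cumulative weight:
  x=0 (P, w=70) cum 70
  x=0 (Q, w=25) cum 95
  x=1 (T, w=60) cum 155
  x=2 (R, w=40) cum 195
  x=5 (S, w=60) cum 255
  x=6 (V, w=90) cum 345  ← median
  x=9 (W, w=200) cum 545
  x=10 (U, w=110) cum 655
⇒ x* = 6
y-coordinate, sorted with cumulative weight:
  y=0 (Q, w=25) cum 25
  y=1 (R, w=40) cum 65
  y=6 (U, w=110) cum 175
  y=7 (S, w=60) cum 235
  y=7 (V, w=90) cum 325
  y=9 (T, w=60) cum 385  ← median
  y=10 (P, w=70) cum 455
  y=10 (W, w=200) cum 655
⇒ y* = 9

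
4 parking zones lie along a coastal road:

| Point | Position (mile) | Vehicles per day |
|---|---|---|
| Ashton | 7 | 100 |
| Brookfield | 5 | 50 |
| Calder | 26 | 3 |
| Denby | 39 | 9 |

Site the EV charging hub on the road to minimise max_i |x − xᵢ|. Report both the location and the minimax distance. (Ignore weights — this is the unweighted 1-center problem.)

The 1-center on a line is the midpoint of the two extreme points: leftmost at 5, rightmost at 39.
Optimal location = (5 + 39)/2 = 22; maximum distance = (39 − 5)/2 = 17.

location 22, max distance 17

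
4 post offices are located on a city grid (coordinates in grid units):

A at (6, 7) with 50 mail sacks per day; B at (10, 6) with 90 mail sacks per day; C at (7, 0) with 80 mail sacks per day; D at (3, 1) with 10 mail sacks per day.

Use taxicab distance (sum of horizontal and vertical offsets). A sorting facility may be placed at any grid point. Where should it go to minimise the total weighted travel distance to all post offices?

(7, 6)

Manhattan distance separates: Σwᵢ(|x−xᵢ|+|y−yᵢ|) = Σwᵢ|x−xᵢ| + Σwᵢ|y−yᵢ|, so x and y are optimised independently as 1-D weighted medians.
Total weight W = 230; half = 115.
x-coordinate, sorted with cumulative weight:
  x=3 (D, w=10) cum 10
  x=6 (A, w=50) cum 60
  x=7 (C, w=80) cum 140  ← median
  x=10 (B, w=90) cum 230
⇒ x* = 7
y-coordinate, sorted with cumulative weight:
  y=0 (C, w=80) cum 80
  y=1 (D, w=10) cum 90
  y=6 (B, w=90) cum 180  ← median
  y=7 (A, w=50) cum 230
⇒ y* = 6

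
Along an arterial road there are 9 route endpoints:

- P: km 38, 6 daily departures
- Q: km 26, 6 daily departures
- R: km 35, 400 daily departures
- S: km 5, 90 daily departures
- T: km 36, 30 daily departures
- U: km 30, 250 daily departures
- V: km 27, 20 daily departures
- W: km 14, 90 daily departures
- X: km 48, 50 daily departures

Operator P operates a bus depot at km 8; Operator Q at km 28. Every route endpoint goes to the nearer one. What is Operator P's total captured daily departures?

180

The indifferent point is the midpoint (8+28)/2 = 18; route endpoints left of it (closer to Operator P at 8) go to Operator P, those right go to Operator Q.
  S at 5 (w=90) → Operator P
  W at 14 (w=90) → Operator P
  Q at 26 (w=6) → Operator Q
  V at 27 (w=20) → Operator Q
  U at 30 (w=250) → Operator Q
  R at 35 (w=400) → Operator Q
  T at 36 (w=30) → Operator Q
  P at 38 (w=6) → Operator Q
  X at 48 (w=50) → Operator Q
Operator P captures 180; Operator Q captures 762.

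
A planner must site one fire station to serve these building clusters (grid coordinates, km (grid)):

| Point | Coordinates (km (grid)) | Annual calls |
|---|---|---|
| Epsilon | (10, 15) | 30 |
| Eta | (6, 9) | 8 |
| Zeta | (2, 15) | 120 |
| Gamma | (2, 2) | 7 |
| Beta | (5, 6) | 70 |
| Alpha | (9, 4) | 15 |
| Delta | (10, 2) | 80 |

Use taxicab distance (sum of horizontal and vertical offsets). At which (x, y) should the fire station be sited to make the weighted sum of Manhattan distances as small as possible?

(5, 6)

Manhattan distance separates: Σwᵢ(|x−xᵢ|+|y−yᵢ|) = Σwᵢ|x−xᵢ| + Σwᵢ|y−yᵢ|, so x and y are optimised independently as 1-D weighted medians.
Total weight W = 330; half = 165.
x-coordinate, sorted with cumulative weight:
  x=2 (Zeta, w=120) cum 120
  x=2 (Gamma, w=7) cum 127
  x=5 (Beta, w=70) cum 197  ← median
  x=6 (Eta, w=8) cum 205
  x=9 (Alpha, w=15) cum 220
  x=10 (Epsilon, w=30) cum 250
  x=10 (Delta, w=80) cum 330
⇒ x* = 5
y-coordinate, sorted with cumulative weight:
  y=2 (Gamma, w=7) cum 7
  y=2 (Delta, w=80) cum 87
  y=4 (Alpha, w=15) cum 102
  y=6 (Beta, w=70) cum 172  ← median
  y=9 (Eta, w=8) cum 180
  y=15 (Epsilon, w=30) cum 210
  y=15 (Zeta, w=120) cum 330
⇒ y* = 6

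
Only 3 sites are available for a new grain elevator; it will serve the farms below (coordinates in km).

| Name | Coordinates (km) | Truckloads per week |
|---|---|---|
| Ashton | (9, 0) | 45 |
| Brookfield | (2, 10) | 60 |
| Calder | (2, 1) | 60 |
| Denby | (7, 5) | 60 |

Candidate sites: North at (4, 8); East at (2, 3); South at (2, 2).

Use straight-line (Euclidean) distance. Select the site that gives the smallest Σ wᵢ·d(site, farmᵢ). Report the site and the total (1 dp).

Total weighted distance at each candidate:
  North (4, 8): total = 1285.6
  East (2, 3): total = 1205.8
  South (2, 2): total = 1217.5
Minimum is at East with total 1205.8 km.

East, total 1205.8 km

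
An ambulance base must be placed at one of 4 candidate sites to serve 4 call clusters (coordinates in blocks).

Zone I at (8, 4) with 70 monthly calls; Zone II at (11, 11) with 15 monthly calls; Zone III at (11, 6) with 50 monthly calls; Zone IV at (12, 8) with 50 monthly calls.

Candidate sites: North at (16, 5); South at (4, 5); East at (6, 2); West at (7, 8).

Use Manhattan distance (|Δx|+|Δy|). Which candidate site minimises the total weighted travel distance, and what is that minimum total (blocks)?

Total weighted distance at each candidate:
  North (16, 5): total = 1445
  South (4, 5): total = 1495
  East (6, 2): total = 1540
  West (7, 8): total = 1005
Minimum is at West with total 1005 blocks.

West, total 1005 blocks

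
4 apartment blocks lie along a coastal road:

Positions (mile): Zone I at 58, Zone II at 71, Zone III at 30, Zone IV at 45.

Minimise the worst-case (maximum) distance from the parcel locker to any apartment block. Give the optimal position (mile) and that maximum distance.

The 1-center on a line is the midpoint of the two extreme points: leftmost at 30, rightmost at 71.
Optimal location = (30 + 71)/2 = 50.5; maximum distance = (71 − 30)/2 = 20.5.

location 50.5, max distance 20.5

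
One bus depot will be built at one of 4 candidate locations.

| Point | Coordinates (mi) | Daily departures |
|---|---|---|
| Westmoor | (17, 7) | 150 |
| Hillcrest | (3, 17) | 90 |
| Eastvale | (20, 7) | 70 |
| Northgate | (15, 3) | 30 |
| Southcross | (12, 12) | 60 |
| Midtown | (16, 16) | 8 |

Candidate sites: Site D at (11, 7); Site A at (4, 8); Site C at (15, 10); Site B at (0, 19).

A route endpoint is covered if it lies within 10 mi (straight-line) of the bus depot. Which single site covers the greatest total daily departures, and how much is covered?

Site C, covering 318

Coverage radius r = 10 mi; a point is covered iff (Δx)²+(Δy)² ≤ 10² = 100.
  Site D (11, 7): covers {Westmoor, Eastvale, Northgate, Southcross} → 310
  Site A (4, 8): covers {Hillcrest, Southcross} → 150
  Site C (15, 10): covers {Westmoor, Eastvale, Northgate, Southcross, Midtown} → 318
  Site B (0, 19): covers {Hillcrest} → 90
Maximum coverage at Site C: 318 daily departures.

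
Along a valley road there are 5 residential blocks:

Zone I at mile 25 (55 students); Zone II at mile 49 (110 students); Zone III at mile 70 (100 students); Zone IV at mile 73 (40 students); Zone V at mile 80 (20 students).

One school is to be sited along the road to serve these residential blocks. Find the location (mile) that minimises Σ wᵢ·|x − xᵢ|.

For a sum of weighted absolute distances on a line, the optimum is the weighted median (not the mean). Total weight W = 325; half-weight = 162.5.
Sort by position and accumulate weight:
  mile 25 (Zone I, w=55) → cum 55
  mile 49 (Zone II, w=110) → cum 165  ≥ 162.5 → median here
  mile 70 (Zone III, w=100) → cum 265
  mile 73 (Zone IV, w=40) → cum 305
  mile 80 (Zone V, w=20) → cum 325
Optimal location: mile 49.

x = 49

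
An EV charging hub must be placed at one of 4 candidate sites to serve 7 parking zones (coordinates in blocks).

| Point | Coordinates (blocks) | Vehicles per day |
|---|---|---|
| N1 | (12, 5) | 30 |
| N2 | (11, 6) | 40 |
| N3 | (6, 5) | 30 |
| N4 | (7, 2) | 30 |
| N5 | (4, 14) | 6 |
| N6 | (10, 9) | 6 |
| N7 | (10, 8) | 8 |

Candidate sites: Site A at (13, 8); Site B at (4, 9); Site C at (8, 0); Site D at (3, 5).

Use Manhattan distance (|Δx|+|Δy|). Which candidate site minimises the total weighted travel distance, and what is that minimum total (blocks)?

Site A, total 1078 blocks

Total weighted distance at each candidate:
  Site A (13, 8): total = 1078
  Site B (4, 9): total = 1362
  Site C (8, 0): total = 1184
  Site D (3, 5): total = 1136
Minimum is at Site A with total 1078 blocks.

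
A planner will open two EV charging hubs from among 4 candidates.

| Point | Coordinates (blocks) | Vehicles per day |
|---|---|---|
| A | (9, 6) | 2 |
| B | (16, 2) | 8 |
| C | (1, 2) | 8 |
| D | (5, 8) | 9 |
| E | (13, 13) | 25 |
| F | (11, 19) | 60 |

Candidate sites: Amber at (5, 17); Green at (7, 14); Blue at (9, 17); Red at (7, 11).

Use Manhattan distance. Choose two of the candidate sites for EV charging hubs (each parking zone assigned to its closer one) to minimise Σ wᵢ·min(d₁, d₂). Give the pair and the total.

Evaluate every pair (each demand assigned to the nearer of the two):
  {Blue, Red}: total = 763
  {Green, Blue}: total = 819
  {Amber, Blue}: total = 871
  {Amber, Red}: total = 1003
  {Green, Red}: total = 1038
  {Amber, Green}: total = 1059
Best pair: {Blue, Red} with total 763.

{Blue, Red}, total 763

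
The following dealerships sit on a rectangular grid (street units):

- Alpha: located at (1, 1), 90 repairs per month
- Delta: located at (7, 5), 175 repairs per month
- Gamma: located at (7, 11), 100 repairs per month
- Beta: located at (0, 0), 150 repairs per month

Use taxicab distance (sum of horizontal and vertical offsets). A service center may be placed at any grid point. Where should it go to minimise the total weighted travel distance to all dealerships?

(7, 5)

Manhattan distance separates: Σwᵢ(|x−xᵢ|+|y−yᵢ|) = Σwᵢ|x−xᵢ| + Σwᵢ|y−yᵢ|, so x and y are optimised independently as 1-D weighted medians.
Total weight W = 515; half = 257.5.
x-coordinate, sorted with cumulative weight:
  x=0 (Beta, w=150) cum 150
  x=1 (Alpha, w=90) cum 240
  x=7 (Delta, w=175) cum 415  ← median
  x=7 (Gamma, w=100) cum 515
⇒ x* = 7
y-coordinate, sorted with cumulative weight:
  y=0 (Beta, w=150) cum 150
  y=1 (Alpha, w=90) cum 240
  y=5 (Delta, w=175) cum 415  ← median
  y=11 (Gamma, w=100) cum 515
⇒ y* = 5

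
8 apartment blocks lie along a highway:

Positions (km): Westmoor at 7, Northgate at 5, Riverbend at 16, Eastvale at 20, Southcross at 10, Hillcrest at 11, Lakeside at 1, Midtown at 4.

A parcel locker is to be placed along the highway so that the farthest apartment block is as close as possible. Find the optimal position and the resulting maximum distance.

location 10.5, max distance 9.5

The 1-center on a line is the midpoint of the two extreme points: leftmost at 1, rightmost at 20.
Optimal location = (1 + 20)/2 = 10.5; maximum distance = (20 − 1)/2 = 9.5.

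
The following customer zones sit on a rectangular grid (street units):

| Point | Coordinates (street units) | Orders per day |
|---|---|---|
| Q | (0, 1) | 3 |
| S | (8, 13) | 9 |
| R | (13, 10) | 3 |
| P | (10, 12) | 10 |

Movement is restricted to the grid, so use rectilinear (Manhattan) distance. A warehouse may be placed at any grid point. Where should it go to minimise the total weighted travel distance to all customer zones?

Manhattan distance separates: Σwᵢ(|x−xᵢ|+|y−yᵢ|) = Σwᵢ|x−xᵢ| + Σwᵢ|y−yᵢ|, so x and y are optimised independently as 1-D weighted medians.
Total weight W = 25; half = 12.5.
x-coordinate, sorted with cumulative weight:
  x=0 (Q, w=3) cum 3
  x=8 (S, w=9) cum 12
  x=10 (P, w=10) cum 22  ← median
  x=13 (R, w=3) cum 25
⇒ x* = 10
y-coordinate, sorted with cumulative weight:
  y=1 (Q, w=3) cum 3
  y=10 (R, w=3) cum 6
  y=12 (P, w=10) cum 16  ← median
  y=13 (S, w=9) cum 25
⇒ y* = 12

(10, 12)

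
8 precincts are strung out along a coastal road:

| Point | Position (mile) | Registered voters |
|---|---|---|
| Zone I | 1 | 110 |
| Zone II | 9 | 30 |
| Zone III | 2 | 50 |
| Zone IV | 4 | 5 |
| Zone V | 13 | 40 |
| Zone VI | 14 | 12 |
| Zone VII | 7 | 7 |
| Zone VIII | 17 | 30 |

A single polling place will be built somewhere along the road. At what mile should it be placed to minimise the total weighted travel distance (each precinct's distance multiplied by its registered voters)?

x = 2

For a sum of weighted absolute distances on a line, the optimum is the weighted median (not the mean). Total weight W = 284; half-weight = 142.
Sort by position and accumulate weight:
  mile 1 (Zone I, w=110) → cum 110
  mile 2 (Zone III, w=50) → cum 160  ≥ 142 → median here
  mile 4 (Zone IV, w=5) → cum 165
  mile 7 (Zone VII, w=7) → cum 172
  mile 9 (Zone II, w=30) → cum 202
  mile 13 (Zone V, w=40) → cum 242
  mile 14 (Zone VI, w=12) → cum 254
  mile 17 (Zone VIII, w=30) → cum 284
Optimal location: mile 2.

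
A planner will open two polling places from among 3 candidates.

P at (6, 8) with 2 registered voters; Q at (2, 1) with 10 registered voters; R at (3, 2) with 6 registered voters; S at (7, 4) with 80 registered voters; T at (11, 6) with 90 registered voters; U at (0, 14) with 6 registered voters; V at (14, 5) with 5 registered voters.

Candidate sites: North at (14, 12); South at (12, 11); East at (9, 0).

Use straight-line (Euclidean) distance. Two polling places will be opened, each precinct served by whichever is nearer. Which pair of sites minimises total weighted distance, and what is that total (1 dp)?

{South, East}, total 1044.6

Evaluate every pair (each demand assigned to the nearer of the two):
  {South, East}: total = 1044.6
  {North, East}: total = 1172.6
  {North, South}: total = 1484.1
Best pair: {South, East} with total 1044.6.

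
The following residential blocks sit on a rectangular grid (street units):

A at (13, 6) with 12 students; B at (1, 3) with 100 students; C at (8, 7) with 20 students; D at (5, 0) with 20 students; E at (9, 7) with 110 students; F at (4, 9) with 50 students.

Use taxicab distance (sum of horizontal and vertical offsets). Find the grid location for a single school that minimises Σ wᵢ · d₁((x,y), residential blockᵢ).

(5, 7)

Manhattan distance separates: Σwᵢ(|x−xᵢ|+|y−yᵢ|) = Σwᵢ|x−xᵢ| + Σwᵢ|y−yᵢ|, so x and y are optimised independently as 1-D weighted medians.
Total weight W = 312; half = 156.
x-coordinate, sorted with cumulative weight:
  x=1 (B, w=100) cum 100
  x=4 (F, w=50) cum 150
  x=5 (D, w=20) cum 170  ← median
  x=8 (C, w=20) cum 190
  x=9 (E, w=110) cum 300
  x=13 (A, w=12) cum 312
⇒ x* = 5
y-coordinate, sorted with cumulative weight:
  y=0 (D, w=20) cum 20
  y=3 (B, w=100) cum 120
  y=6 (A, w=12) cum 132
  y=7 (C, w=20) cum 152
  y=7 (E, w=110) cum 262  ← median
  y=9 (F, w=50) cum 312
⇒ y* = 7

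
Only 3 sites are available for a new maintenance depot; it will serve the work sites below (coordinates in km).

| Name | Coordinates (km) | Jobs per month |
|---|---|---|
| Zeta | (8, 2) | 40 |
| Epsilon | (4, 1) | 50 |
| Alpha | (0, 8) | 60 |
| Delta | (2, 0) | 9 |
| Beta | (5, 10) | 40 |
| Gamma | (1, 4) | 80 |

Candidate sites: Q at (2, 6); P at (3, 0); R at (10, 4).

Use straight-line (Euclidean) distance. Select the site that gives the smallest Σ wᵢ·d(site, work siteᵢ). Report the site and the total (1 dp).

Q, total 1160.3 km

Total weighted distance at each candidate:
  Q (2, 6): total = 1160.3
  P (3, 0): total = 1573.4
  R (10, 4): total = 2207.7
Minimum is at Q with total 1160.3 km.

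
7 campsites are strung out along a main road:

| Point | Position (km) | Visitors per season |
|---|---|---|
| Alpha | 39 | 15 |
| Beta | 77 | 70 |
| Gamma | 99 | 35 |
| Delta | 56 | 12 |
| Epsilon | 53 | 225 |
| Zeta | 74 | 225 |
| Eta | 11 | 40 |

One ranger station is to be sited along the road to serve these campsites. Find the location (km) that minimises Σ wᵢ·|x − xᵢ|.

x = 74

For a sum of weighted absolute distances on a line, the optimum is the weighted median (not the mean). Total weight W = 622; half-weight = 311.
Sort by position and accumulate weight:
  km 11 (Eta, w=40) → cum 40
  km 39 (Alpha, w=15) → cum 55
  km 53 (Epsilon, w=225) → cum 280
  km 56 (Delta, w=12) → cum 292
  km 74 (Zeta, w=225) → cum 517  ≥ 311 → median here
  km 77 (Beta, w=70) → cum 587
  km 99 (Gamma, w=35) → cum 622
Optimal location: km 74.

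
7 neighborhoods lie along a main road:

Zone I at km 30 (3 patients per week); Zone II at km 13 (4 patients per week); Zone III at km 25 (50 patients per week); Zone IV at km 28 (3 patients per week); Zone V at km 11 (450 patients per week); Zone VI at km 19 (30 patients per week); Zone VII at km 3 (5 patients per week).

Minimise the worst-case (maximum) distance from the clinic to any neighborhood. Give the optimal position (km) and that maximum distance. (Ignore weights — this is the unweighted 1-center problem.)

location 16.5, max distance 13.5

The 1-center on a line is the midpoint of the two extreme points: leftmost at 3, rightmost at 30.
Optimal location = (3 + 30)/2 = 16.5; maximum distance = (30 − 3)/2 = 13.5.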